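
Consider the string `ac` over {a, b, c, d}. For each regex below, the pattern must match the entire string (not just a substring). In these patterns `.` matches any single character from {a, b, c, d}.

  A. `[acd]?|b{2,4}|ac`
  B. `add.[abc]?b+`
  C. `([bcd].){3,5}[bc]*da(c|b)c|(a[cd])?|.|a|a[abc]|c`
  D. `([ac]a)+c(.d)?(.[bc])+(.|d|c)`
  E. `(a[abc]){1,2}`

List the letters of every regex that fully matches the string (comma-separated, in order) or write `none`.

A, C, E

A → match
B → no match — must start with `add`
C → match
D → no match
E → match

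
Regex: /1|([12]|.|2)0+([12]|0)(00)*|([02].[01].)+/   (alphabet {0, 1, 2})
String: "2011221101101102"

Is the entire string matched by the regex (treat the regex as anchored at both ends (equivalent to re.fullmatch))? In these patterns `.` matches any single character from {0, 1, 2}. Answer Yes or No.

No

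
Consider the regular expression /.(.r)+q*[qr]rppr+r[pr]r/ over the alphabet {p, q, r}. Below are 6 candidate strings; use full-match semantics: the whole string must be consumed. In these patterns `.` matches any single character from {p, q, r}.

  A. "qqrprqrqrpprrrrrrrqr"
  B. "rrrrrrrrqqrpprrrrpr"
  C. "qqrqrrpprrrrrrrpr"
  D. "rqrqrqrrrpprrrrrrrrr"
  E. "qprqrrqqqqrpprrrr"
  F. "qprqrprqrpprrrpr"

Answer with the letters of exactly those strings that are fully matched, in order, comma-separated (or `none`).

C, D, F

A → no match
B → no match
C → match
D → match
E → no match
F → match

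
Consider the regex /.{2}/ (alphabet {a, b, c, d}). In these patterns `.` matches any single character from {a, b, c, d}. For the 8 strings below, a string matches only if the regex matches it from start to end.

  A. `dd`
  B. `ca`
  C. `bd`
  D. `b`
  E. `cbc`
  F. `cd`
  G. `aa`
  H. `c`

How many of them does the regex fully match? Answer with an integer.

5

A → match
B → match
C → match
D → no match
E → no match
F → match
G → match
H → no match
Total matched: 5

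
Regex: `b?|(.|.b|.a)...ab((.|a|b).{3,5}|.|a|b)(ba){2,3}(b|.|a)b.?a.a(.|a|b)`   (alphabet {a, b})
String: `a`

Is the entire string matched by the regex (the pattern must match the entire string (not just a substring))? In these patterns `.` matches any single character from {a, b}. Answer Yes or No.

No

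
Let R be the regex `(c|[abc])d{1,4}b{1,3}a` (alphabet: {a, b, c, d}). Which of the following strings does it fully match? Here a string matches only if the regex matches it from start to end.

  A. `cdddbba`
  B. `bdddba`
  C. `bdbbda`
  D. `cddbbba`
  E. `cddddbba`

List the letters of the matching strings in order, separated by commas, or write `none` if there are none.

A, B, D, E

A → match
B → match
C → no match — must end with `ba`
D → match
E → match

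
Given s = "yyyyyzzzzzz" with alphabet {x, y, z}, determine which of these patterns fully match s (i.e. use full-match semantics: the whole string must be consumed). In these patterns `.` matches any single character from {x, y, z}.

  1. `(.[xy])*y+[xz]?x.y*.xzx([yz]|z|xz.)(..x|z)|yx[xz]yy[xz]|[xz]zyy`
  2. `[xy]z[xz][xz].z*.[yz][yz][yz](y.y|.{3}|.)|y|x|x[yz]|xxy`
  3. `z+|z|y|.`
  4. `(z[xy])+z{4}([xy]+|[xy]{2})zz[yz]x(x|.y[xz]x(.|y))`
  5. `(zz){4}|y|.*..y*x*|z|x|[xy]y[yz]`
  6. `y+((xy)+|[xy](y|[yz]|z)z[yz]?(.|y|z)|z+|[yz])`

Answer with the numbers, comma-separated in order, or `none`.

1 → no match
2 → no match
3 → no match
4 → no match — must start with "z"
5 → match
6 → match

5, 6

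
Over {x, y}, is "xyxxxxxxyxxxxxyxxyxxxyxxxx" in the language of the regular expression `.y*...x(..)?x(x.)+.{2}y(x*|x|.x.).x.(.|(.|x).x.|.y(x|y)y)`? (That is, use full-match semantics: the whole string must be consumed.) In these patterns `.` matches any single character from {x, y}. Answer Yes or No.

Yes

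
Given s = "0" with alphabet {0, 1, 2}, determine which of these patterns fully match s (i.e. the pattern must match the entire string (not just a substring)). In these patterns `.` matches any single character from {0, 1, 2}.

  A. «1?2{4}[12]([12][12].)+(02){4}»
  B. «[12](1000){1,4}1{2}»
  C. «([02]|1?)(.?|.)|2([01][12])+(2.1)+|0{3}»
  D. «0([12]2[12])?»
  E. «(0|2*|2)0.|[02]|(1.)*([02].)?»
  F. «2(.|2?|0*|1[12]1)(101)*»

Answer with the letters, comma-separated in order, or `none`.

C, D, E

A → no match — must end with "02"
B → no match — must end with "1"
C → match
D → match
E → match
F → no match — must start with "2"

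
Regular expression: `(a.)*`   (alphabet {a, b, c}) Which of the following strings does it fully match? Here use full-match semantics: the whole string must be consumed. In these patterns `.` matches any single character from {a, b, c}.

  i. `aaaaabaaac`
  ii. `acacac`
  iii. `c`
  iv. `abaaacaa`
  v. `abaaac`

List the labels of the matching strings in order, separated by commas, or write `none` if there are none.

i, ii, iv, v

i → match
ii → match
iii → no match
iv → match
v → match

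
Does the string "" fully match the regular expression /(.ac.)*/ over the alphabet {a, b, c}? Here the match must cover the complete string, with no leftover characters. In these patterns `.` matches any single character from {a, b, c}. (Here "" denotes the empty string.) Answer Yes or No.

Yes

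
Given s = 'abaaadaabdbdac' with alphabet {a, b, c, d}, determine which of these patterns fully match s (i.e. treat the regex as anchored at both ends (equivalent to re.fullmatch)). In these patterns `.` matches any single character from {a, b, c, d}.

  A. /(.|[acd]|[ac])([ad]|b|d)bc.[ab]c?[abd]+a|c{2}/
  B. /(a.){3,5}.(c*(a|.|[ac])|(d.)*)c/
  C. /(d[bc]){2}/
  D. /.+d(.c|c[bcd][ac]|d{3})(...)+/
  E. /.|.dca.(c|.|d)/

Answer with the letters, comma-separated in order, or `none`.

A → no match
B → match
C → no match — must start with 'd'
D → no match
E → no match

B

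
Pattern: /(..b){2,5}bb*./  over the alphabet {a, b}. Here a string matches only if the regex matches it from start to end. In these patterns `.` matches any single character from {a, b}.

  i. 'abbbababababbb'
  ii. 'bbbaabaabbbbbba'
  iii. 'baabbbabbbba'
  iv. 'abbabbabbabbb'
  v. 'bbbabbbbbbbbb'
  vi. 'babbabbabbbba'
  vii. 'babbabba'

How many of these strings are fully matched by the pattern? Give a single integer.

i → no match
ii → match
iii. 'baabbbabbbba' → no match
iv → no match
v → match
vi → match
vii. 'babbabba' → match
Total matched: 4

4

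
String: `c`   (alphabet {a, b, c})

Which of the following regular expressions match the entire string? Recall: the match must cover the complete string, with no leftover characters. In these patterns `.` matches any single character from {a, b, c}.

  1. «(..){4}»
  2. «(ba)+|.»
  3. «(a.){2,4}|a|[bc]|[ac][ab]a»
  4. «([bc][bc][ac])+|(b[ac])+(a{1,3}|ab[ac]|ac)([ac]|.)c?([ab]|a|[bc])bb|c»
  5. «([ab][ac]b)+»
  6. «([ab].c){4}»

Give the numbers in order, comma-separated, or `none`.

2, 3, 4

1 → no match
2 → match
3 → match
4 → match
5 → no match — must end with `b`
6 → no match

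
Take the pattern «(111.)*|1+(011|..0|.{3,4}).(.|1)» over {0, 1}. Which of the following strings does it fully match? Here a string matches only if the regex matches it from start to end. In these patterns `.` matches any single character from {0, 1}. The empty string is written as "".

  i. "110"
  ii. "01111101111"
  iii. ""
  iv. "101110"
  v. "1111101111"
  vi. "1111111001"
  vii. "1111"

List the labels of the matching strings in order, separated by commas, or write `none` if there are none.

i → no match
ii → no match
iii → match
iv → match
v → match
vi → match
vii → match

iii, iv, v, vi, vii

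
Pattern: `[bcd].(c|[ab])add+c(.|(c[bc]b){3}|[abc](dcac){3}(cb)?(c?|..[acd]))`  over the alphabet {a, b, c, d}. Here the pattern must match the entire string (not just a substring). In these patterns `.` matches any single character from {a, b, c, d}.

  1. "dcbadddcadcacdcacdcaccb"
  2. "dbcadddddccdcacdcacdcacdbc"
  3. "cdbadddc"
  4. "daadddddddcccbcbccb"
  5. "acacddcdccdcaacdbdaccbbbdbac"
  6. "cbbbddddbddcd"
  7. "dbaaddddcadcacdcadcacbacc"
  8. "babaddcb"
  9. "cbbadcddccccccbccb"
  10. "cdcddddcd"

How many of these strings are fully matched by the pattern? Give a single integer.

1 → match
2 → match
3. "cdbadddc" → no match
4 → no match
5 → no match
6 → no match
7 → no match
8. "babaddcb" → match
9 → no match
10. "cdcddddcd" → no match
Total matched: 3

3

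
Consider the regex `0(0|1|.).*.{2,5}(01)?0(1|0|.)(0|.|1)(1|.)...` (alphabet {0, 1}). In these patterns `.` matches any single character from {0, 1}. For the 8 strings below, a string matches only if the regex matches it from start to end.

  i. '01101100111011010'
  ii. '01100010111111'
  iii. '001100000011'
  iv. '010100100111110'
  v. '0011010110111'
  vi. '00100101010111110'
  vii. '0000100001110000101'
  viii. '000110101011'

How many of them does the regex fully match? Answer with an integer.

i → no match
ii → match
iii. '001100000011' → match
iv → match
v → match
vi → match
vii → match
viii. '000110101011' → match
Total matched: 7

7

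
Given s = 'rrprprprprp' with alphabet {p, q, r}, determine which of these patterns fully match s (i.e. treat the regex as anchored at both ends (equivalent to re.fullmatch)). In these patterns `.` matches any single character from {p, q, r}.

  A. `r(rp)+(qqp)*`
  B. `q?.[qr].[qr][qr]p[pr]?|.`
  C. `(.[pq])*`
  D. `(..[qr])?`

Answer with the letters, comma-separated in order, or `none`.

A

A → match
B → no match
C → no match
D → no match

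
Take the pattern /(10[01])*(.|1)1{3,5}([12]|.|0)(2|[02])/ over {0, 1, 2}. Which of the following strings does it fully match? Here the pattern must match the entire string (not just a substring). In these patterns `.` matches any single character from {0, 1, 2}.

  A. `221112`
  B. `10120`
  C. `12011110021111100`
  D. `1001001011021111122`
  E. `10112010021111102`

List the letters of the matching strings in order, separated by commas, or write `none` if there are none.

none

A → no match
B → no match
C → no match
D → no match
E → no match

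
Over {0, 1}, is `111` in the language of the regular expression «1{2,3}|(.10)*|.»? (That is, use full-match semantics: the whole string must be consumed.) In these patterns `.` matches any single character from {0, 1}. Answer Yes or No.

Yes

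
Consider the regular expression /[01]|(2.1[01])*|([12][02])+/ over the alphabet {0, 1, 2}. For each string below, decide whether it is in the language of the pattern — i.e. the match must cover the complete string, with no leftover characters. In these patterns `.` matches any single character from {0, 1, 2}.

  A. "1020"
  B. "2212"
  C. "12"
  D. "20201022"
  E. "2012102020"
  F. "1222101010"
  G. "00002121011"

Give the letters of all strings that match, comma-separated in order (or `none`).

A → match
B → match
C → match
D → match
E → match
F → match
G → no match

A, B, C, D, E, F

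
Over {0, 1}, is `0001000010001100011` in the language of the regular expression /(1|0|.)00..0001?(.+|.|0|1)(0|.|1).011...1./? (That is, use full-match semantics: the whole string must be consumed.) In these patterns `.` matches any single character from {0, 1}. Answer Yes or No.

Yes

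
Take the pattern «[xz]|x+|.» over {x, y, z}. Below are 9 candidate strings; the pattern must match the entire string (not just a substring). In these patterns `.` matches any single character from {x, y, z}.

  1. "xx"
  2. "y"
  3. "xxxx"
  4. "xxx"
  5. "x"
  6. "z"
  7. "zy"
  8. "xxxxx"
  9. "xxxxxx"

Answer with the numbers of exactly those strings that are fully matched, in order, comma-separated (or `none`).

1, 2, 3, 4, 5, 6, 8, 9

1 → match
2 → match
3 → match
4 → match
5 → match
6 → match
7 → no match
8 → match
9 → match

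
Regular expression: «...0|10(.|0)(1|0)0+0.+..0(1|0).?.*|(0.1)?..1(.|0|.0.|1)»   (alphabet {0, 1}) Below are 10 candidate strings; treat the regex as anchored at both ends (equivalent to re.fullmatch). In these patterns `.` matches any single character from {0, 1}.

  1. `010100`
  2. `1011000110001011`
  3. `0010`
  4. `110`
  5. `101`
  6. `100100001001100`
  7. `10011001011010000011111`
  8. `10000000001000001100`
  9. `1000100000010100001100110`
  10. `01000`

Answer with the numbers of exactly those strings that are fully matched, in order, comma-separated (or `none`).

1 → no match
2 → match
3 → match
4 → no match
5 → no match
6 → match
7 → no match
8 → match
9 → no match
10 → no match

2, 3, 6, 8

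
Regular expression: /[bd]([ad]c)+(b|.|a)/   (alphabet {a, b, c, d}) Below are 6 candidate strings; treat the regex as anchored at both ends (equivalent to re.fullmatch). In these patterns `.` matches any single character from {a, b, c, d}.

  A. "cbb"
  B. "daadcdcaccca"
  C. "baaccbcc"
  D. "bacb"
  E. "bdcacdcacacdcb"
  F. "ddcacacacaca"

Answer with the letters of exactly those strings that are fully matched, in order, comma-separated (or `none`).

D, E, F

A. "cbb" → no match
B. "daadcdcaccca" → no match
C. "baaccbcc" → no match
D. "bacb" → match
E → match
F. "ddcacacacaca" → match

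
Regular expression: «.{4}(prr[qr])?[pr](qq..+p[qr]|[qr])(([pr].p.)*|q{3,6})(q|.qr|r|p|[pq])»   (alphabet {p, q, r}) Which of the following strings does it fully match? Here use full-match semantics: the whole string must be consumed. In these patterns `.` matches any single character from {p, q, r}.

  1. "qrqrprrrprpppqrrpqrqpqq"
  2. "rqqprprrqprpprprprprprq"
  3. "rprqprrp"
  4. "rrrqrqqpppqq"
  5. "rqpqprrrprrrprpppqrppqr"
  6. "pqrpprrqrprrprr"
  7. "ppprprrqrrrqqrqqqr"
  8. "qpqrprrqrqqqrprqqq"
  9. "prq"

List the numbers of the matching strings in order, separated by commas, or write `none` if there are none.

1 → match
2 → no match
3. "rprqprrp" → no match
4. "rrrqrqqpppqq" → match
5 → match
6 → no match
7 → no match
8 → no match
9. "prq" → no match

1, 4, 5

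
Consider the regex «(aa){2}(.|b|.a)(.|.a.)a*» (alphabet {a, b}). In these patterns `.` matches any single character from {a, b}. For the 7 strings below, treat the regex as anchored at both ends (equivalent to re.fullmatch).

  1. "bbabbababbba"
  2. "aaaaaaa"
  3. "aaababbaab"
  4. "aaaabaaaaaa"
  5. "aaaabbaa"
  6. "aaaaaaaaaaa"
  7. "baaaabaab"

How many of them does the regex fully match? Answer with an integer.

4

1 → no match — must start with "aa"
2 → match
3 → no match
4 → match
5 → match
6 → match
7 → no match — must start with "aa"
Total matched: 4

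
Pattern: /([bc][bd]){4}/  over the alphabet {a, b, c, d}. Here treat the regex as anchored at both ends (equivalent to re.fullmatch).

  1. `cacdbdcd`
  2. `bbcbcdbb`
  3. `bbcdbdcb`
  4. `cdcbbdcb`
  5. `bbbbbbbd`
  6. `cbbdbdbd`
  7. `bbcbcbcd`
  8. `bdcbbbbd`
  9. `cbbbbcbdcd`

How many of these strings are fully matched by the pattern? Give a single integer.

1 → no match
2 → match
3 → match
4 → match
5 → match
6 → match
7 → match
8 → match
9 → no match
Total matched: 7

7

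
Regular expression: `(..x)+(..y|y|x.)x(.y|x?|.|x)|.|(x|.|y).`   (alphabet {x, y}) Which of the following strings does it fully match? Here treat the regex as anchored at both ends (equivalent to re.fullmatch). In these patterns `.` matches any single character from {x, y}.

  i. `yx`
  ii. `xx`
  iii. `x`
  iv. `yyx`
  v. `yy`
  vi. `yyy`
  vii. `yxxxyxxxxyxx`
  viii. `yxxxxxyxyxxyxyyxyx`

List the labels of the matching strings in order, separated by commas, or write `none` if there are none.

i → match
ii → match
iii → match
iv → no match
v → match
vi → no match
vii → match
viii → no match

i, ii, iii, v, vii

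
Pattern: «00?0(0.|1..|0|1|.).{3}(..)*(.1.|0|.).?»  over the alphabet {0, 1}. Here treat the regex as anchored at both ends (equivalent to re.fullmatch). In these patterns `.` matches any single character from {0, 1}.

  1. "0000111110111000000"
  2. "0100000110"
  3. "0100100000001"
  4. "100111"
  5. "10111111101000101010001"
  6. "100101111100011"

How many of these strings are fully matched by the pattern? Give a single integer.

1 → match
2. "0100000110" → no match
3 → no match
4. "100111" → no match — must start with "0"
5 → no match — must start with "0"
6 → no match — must start with "0"
Total matched: 1

1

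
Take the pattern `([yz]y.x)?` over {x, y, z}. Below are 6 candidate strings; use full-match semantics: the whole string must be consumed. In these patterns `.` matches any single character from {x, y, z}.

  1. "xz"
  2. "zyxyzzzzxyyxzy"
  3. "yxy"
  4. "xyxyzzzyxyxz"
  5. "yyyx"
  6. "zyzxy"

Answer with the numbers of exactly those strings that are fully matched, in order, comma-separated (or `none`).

1 → no match
2 → no match
3 → no match
4 → no match
5 → match
6 → no match

5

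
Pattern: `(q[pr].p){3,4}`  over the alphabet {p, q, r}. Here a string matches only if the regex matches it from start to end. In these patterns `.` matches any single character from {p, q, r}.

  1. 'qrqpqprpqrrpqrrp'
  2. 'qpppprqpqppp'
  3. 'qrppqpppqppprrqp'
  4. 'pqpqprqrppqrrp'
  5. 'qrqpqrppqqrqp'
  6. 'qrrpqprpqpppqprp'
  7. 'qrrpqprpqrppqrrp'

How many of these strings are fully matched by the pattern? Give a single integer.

1 → match
2 → no match
3 → no match
4 → no match — must start with 'q'
5 → no match
6 → match
7 → match
Total matched: 3

3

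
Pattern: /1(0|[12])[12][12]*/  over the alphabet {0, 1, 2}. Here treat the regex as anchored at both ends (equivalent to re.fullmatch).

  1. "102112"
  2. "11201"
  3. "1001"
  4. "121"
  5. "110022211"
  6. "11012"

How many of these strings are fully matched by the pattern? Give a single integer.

1. "102112" → match
2. "11201" → no match
3. "1001" → no match
4. "121" → match
5. "110022211" → no match
6. "11012" → no match
Total matched: 2

2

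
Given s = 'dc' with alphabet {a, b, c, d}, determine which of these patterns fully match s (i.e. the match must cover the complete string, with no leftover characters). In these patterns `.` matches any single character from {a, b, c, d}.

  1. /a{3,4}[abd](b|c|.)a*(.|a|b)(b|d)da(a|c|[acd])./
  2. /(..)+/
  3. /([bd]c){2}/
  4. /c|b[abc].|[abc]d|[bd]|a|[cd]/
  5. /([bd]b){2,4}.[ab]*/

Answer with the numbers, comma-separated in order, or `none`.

2

1 → no match — must start with 'a'
2 → match
3 → no match
4 → no match
5 → no match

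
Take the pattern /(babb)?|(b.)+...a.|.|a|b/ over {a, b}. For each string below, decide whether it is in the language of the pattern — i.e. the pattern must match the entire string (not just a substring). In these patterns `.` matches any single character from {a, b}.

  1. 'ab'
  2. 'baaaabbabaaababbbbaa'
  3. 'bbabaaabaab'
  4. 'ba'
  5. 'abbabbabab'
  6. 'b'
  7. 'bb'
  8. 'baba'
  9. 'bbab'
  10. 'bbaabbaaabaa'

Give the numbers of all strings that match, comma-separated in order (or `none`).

6

1 → no match
2 → no match
3 → no match
4 → no match
5 → no match
6 → match
7 → no match
8 → no match
9 → no match
10 → no match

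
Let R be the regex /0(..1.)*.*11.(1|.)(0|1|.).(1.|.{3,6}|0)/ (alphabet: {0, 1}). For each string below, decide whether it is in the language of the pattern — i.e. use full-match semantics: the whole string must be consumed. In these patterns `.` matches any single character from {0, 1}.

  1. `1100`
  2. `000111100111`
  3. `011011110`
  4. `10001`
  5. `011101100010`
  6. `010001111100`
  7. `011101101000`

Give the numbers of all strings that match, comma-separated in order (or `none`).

1. `1100` → no match — must start with `0`
2. `000111100111` → match
3. `011011110` → match
4. `10001` → no match — must start with `0`
5. `011101100010` → match
6. `010001111100` → match
7. `011101101000` → match

2, 3, 5, 6, 7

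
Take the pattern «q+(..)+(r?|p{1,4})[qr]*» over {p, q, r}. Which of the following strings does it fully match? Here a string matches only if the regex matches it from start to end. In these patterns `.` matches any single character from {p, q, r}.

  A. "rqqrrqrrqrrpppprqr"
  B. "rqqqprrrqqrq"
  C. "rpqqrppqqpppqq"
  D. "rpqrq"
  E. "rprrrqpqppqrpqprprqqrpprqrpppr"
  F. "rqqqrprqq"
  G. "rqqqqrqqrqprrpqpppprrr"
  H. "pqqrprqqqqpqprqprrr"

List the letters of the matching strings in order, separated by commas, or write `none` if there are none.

none

A → no match — must start with "q"
B → no match — must start with "q"
C → no match — must start with "q"
D → no match — must start with "q"
E → no match — must start with "q"
F → no match — must start with "q"
G → no match — must start with "q"
H → no match — must start with "q"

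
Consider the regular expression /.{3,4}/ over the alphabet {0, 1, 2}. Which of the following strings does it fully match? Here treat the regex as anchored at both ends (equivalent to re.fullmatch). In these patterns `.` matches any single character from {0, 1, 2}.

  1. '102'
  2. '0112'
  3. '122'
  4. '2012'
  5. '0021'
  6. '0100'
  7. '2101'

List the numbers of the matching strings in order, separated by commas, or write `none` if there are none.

1 → match
2 → match
3 → match
4 → match
5 → match
6 → match
7 → match

1, 2, 3, 4, 5, 6, 7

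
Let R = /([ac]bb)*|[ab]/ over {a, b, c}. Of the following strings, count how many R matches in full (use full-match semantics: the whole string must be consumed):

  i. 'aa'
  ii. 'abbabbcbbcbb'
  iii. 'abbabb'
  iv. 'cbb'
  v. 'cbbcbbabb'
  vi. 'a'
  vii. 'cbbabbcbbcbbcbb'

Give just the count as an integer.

6

i → no match
ii → match
iii → match
iv → match
v → match
vi → match
vii → match
Total matched: 6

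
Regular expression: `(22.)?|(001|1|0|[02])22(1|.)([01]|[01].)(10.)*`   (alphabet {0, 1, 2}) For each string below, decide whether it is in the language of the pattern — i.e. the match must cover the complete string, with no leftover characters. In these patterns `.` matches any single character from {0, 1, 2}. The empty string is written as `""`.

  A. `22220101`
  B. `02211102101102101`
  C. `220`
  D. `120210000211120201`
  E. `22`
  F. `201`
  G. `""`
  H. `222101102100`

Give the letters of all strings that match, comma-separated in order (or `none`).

A → match
B → match
C → match
D → no match
E → no match
F → no match
G → match
H → match

A, B, C, G, H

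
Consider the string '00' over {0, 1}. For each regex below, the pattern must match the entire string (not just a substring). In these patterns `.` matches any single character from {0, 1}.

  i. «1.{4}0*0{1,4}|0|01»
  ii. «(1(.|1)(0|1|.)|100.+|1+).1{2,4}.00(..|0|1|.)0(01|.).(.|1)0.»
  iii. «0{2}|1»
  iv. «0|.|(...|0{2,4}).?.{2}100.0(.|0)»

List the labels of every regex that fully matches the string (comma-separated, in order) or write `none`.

i → no match
ii → no match
iii → match
iv → no match

iii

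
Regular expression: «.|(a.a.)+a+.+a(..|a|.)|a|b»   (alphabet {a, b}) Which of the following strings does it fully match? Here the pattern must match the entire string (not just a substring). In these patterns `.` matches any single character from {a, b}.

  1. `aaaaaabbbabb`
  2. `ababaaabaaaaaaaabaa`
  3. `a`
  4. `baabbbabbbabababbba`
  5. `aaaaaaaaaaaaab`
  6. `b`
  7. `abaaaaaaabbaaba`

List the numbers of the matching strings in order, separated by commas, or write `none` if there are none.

1 → match
2 → match
3 → match
4 → no match
5 → match
6 → match
7 → match

1, 2, 3, 5, 6, 7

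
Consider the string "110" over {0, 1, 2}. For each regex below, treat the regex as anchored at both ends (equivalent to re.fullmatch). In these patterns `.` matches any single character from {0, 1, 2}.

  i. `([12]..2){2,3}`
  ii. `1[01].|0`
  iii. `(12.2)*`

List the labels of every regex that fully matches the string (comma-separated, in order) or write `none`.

i → no match — must end with "2"
ii → match
iii → no match

ii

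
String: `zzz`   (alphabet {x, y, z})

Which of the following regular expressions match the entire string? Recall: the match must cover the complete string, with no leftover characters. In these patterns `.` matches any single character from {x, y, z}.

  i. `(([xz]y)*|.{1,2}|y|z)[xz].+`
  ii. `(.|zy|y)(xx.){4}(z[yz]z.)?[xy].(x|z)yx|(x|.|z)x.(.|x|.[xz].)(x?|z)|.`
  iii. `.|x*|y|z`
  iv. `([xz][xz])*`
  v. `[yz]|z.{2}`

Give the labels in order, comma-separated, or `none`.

i → match
ii → no match
iii → no match
iv → no match
v → match

i, v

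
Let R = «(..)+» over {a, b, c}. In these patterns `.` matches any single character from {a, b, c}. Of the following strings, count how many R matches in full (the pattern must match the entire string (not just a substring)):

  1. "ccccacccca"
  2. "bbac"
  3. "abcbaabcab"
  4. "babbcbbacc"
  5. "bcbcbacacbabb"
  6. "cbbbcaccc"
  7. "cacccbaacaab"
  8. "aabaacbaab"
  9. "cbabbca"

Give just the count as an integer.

1 → match
2 → match
3 → match
4 → match
5 → no match
6 → no match
7 → match
8 → match
9 → no match
Total matched: 6

6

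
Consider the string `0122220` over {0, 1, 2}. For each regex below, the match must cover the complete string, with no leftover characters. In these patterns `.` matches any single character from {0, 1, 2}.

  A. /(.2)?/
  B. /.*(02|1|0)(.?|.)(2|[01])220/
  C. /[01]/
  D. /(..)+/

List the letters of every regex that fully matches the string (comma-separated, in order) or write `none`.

A → no match
B → match
C → no match
D → no match

B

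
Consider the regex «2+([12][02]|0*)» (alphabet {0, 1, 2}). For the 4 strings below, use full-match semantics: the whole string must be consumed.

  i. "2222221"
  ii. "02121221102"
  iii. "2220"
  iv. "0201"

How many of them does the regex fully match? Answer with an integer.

i → no match
ii → no match — must start with "2"
iii → match
iv → no match — must start with "2"
Total matched: 1

1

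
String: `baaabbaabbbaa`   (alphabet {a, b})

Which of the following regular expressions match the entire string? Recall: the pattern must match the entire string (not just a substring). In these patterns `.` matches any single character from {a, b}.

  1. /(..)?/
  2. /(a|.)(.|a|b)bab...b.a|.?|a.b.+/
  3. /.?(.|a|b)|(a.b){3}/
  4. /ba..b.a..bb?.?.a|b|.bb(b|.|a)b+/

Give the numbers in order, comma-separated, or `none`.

4

1 → no match
2 → no match
3 → no match
4 → match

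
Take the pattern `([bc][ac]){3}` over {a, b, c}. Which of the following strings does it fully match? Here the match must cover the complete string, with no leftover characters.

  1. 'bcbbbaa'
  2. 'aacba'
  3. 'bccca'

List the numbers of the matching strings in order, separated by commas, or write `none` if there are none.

none

1 → no match
2 → no match
3 → no match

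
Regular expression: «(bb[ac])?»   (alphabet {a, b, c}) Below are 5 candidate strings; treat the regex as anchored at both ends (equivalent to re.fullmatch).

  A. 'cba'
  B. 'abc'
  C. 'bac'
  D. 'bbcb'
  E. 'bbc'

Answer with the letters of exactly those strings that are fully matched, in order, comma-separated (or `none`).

E

A. 'cba' → no match
B. 'abc' → no match
C. 'bac' → no match
D. 'bbcb' → no match
E. 'bbc' → match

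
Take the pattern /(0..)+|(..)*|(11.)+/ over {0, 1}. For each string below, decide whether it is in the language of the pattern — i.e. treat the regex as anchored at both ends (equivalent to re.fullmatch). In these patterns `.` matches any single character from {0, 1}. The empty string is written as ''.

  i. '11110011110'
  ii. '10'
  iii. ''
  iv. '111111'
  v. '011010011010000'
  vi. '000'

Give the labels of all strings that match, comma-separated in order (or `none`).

i. '11110011110' → no match
ii. '10' → match
iii. '' → match
iv. '111111' → match
v → match
vi. '000' → match

ii, iii, iv, v, vi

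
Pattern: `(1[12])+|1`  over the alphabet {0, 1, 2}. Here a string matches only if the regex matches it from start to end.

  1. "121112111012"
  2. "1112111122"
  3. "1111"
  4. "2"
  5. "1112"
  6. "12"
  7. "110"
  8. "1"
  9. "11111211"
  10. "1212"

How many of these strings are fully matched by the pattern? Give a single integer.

1. "121112111012" → no match
2. "1112111122" → no match
3. "1111" → match
4. "2" → no match — must start with "1"
5. "1112" → match
6. "12" → match
7. "110" → no match
8. "1" → match
9. "11111211" → match
10. "1212" → match
Total matched: 6

6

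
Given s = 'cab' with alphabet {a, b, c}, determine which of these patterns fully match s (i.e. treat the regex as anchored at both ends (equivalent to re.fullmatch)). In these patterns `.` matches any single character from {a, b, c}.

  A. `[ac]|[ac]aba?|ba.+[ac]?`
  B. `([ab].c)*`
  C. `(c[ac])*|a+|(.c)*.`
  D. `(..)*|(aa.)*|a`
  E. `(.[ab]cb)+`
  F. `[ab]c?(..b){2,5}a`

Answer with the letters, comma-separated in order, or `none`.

A

A → match
B → no match
C → no match
D → no match
E → no match — must end with 'cb'
F → no match — must end with 'ba'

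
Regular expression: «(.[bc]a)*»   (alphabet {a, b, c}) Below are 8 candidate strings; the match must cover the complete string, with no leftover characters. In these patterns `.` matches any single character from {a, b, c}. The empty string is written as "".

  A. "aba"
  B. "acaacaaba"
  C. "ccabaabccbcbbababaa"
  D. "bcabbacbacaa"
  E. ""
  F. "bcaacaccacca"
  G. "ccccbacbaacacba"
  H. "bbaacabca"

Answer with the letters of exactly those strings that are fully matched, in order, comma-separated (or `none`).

A, B, E, F, H

A → match
B → match
C → no match
D → no match
E → match
F → match
G → no match
H → match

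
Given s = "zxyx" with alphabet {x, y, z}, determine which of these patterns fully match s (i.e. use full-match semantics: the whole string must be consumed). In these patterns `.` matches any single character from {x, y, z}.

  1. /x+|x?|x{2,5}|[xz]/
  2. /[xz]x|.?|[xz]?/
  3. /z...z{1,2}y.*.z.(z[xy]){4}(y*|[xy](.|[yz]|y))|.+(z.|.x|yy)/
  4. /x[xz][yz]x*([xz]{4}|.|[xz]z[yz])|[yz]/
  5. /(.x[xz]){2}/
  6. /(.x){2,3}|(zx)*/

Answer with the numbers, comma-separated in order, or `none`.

1 → no match
2 → no match
3 → match
4 → no match
5 → no match
6 → match

3, 6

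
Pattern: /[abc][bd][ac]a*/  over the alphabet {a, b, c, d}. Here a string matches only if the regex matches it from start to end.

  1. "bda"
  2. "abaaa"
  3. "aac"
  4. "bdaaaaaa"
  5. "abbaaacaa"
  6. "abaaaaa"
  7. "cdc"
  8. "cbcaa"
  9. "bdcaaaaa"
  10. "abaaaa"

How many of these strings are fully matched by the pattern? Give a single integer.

1 → match
2 → match
3 → no match
4 → match
5 → no match
6 → match
7 → match
8 → match
9 → match
10 → match
Total matched: 8

8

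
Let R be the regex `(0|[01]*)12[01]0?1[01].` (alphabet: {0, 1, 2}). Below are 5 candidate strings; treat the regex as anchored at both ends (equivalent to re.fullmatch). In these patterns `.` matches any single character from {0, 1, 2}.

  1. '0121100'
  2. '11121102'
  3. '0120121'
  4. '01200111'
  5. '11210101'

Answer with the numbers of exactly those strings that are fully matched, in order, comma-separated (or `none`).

1, 2, 4, 5

1 → match
2 → match
3 → no match
4 → match
5 → match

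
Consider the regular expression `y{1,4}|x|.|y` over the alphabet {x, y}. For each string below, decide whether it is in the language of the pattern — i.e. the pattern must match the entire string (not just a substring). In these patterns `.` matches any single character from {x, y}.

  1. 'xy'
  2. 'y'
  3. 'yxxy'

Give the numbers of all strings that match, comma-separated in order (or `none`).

2

1 → no match
2 → match
3 → no match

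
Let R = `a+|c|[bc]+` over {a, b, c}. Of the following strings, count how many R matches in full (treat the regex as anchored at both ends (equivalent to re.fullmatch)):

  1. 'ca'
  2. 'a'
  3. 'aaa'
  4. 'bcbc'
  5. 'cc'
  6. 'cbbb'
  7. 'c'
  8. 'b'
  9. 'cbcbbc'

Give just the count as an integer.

1 → no match
2 → match
3 → match
4 → match
5 → match
6 → match
7 → match
8 → match
9 → match
Total matched: 8

8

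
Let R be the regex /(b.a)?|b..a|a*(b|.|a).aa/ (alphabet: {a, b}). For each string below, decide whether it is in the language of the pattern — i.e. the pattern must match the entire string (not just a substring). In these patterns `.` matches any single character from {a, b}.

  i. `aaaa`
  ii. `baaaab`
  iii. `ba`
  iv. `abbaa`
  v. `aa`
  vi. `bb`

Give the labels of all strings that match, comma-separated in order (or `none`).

i, iv

i. `aaaa` → match
ii. `baaaab` → no match
iii. `ba` → no match
iv. `abbaa` → match
v. `aa` → no match
vi. `bb` → no match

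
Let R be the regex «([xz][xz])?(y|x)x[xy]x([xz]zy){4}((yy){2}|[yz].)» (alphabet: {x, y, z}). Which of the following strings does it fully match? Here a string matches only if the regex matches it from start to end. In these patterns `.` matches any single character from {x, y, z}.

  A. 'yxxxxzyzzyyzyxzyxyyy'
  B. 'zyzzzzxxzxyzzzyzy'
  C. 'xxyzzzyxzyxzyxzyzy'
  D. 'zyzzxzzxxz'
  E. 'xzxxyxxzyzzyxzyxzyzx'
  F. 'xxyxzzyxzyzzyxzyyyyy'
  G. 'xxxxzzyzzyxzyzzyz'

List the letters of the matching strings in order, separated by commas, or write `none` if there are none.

E, F

A → no match
B → no match
C → no match
D → no match
E → match
F → match
G → no match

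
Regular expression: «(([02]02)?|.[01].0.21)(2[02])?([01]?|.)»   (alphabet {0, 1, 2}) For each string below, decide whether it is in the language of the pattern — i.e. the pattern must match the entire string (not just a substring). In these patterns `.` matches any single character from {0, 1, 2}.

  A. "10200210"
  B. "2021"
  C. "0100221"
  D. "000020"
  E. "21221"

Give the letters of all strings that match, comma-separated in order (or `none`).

A, B, C

A → match
B → match
C → match
D → no match
E → no match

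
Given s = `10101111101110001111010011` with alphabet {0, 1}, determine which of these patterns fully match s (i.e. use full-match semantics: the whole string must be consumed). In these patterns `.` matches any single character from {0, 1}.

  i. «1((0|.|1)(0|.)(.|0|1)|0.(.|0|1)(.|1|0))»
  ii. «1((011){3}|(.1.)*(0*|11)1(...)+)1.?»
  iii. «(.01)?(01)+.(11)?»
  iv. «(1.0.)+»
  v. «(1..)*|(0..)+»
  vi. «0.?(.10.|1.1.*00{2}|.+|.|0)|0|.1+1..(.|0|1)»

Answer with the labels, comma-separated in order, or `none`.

ii

i → no match
ii → match
iii → no match
iv → no match
v → no match
vi → no match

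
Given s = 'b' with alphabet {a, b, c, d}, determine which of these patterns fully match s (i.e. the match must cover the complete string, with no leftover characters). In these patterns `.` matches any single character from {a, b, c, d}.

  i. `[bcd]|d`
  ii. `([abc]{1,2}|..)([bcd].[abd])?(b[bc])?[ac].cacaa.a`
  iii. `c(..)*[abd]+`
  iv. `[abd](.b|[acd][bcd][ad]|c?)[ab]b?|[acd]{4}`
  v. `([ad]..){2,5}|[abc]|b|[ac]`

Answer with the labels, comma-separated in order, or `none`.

i → match
ii → no match — must end with 'a'
iii → no match — must start with 'c'
iv → no match
v → match

i, v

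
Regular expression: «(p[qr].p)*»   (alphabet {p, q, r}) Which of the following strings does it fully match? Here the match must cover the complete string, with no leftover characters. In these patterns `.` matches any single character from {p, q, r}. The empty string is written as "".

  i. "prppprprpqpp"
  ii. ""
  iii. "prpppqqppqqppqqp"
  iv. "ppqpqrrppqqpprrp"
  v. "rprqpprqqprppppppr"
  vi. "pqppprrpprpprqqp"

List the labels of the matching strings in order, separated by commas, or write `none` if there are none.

i → no match
ii → match
iii → match
iv → no match
v → no match
vi → no match

ii, iii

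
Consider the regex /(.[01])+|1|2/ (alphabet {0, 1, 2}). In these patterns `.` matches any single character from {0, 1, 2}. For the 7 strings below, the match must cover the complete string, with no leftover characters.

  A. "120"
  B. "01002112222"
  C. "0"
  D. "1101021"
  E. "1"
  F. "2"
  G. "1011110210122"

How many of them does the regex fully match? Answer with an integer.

A → no match
B → no match
C → no match
D → no match
E → match
F → match
G → no match
Total matched: 2

2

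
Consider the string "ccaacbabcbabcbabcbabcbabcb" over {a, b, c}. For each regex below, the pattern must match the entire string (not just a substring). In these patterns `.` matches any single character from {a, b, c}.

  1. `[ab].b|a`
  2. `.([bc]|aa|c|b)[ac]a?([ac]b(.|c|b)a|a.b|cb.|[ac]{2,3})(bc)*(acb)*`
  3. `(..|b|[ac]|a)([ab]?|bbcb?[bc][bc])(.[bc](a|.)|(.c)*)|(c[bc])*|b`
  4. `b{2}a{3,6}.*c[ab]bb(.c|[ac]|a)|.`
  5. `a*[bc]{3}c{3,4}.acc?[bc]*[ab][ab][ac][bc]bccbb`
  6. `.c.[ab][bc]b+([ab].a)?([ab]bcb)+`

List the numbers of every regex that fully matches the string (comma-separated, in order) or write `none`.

1 → no match
2 → no match
3 → no match
4 → no match
5 → no match — must end with "bccbb"
6 → match

6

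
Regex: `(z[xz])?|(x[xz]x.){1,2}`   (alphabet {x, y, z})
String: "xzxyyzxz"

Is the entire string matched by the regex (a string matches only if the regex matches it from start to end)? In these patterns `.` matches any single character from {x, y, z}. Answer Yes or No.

No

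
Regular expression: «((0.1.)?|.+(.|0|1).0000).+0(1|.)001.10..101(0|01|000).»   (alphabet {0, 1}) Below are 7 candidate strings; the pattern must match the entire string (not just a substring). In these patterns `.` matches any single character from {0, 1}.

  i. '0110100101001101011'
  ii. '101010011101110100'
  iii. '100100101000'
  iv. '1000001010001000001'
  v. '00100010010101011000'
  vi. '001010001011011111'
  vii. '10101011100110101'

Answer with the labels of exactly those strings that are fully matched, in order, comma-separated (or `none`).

i, ii

i → match
ii → match
iii → no match
iv → no match
v → no match
vi → no match
vii → no match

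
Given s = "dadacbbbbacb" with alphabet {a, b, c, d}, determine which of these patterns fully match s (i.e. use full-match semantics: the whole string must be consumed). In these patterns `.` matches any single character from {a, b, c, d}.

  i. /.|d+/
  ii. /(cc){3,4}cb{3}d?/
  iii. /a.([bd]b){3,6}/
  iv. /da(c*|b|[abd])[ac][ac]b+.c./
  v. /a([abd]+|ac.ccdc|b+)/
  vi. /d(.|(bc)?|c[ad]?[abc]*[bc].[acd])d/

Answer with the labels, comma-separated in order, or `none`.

iv

i → no match
ii → no match — must start with "cc"
iii → no match — must start with "a"
iv → match
v → no match — must start with "a"
vi → no match — must end with "d"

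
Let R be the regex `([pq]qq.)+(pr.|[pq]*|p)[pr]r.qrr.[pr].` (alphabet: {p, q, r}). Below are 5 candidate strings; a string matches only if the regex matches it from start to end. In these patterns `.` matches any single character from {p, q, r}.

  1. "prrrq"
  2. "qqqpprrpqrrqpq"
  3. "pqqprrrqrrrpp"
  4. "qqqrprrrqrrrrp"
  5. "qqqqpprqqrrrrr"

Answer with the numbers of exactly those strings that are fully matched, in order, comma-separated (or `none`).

2, 3, 4, 5

1 → no match
2 → match
3 → match
4 → match
5 → match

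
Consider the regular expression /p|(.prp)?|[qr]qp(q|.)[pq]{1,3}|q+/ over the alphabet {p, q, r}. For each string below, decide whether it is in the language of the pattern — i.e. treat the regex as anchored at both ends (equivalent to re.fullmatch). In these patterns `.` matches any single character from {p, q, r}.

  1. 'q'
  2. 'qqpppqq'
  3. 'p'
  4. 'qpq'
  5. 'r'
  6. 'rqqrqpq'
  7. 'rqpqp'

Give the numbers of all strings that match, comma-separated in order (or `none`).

1 → match
2 → match
3 → match
4 → no match
5 → no match
6 → no match
7 → match

1, 2, 3, 7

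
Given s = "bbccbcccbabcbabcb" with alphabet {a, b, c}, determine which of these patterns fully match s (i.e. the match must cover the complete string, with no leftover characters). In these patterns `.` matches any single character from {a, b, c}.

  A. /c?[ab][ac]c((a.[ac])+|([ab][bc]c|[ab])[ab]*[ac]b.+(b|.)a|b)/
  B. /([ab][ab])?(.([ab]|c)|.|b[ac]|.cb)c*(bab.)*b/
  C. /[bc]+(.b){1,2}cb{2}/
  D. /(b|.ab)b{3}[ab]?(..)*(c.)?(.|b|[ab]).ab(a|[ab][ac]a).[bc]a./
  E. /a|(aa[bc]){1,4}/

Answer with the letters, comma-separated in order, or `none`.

A → no match
B → match
C → no match
D → no match
E → no match

B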